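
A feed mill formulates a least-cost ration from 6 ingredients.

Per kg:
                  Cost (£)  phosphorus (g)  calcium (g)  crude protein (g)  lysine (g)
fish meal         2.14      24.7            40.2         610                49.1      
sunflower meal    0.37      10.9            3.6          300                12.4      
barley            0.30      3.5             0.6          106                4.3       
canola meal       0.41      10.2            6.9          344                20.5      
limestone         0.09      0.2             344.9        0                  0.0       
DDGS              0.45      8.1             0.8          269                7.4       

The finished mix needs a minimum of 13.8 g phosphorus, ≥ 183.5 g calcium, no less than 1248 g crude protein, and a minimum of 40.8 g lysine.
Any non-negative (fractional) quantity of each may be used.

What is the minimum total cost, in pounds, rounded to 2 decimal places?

Treat it as an LP. Let x1 = kg of fish meal, x2 = kg of sunflower meal, x3 = kg of barley, x4 = kg of canola meal, x5 = kg of limestone, x6 = kg of DDGS.
Minimise 2.14x1 + 0.37x2 + 0.3x3 + 0.41x4 + 0.09x5 + 0.45x6 s.t.:
  24.7x1 + 10.9x2 + 3.5x3 + 10.2x4 + 0.2x5 + 8.1x6 ≥ 13.8   (phosphorus)
  40.2x1 + 3.6x2 + 0.6x3 + 6.9x4 + 344.9x5 + 0.8x6 ≥ 183.5   (calcium)
  610x1 + 300x2 + 106x3 + 344x4 + 269x6 ≥ 1248   (crude protein)
  49.1x1 + 12.4x2 + 4.3x3 + 20.5x4 + 7.4x6 ≥ 40.8   (lysine)
  x1, x2, x3, x4, x5, x6 ≥ 0.
The minimum-cost mix takes nothing from fish meal, sunflower meal, barley, DDGS — only canola meal, limestone. Binding constraints: calcium and crude protein.
So canola meal = 3.628 kg, limestone = 0.4595 kg.
Cost = 0.41·3.628 + 0.09·0.4595 = 1.5288.

£1.53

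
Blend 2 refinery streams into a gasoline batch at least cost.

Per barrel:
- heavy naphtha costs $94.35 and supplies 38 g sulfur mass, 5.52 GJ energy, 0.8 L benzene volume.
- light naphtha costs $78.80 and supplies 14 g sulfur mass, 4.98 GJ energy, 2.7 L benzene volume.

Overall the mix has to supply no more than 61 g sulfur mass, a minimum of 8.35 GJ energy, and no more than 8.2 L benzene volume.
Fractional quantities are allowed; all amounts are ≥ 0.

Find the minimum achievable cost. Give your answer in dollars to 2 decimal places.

$132.12

This is a linear program. Let x1 = barrels of heavy naphtha, x2 = barrels of light naphtha.
Minimise 94.35x1 + 78.8x2 subject to:
  38x1 + 14x2 ≤ 61   (sulfur mass)
  5.52x1 + 4.98x2 ≥ 8.35   (energy)
  0.8x1 + 2.7x2 ≤ 8.2   (benzene volume)
  x1, x2 ≥ 0.
The minimum-cost mix takes nothing from heavy naphtha — only light naphtha. The energy requirement is met with equality.
Solving gives x2 = 1.6767.
Objective = 78.8·1.6767 = 132.1240.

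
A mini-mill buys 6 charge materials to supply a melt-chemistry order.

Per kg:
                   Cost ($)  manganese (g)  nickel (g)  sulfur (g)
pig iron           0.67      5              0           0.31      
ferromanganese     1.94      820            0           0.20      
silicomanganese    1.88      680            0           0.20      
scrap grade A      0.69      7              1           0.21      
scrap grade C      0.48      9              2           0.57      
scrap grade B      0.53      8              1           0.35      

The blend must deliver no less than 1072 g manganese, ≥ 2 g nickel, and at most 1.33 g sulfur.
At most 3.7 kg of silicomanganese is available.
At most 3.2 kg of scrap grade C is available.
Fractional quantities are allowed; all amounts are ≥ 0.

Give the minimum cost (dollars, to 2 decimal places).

$2.99

Let x1 = kg of pig iron, x2 = kg of ferromanganese, x3 = kg of silicomanganese, x4 = kg of scrap grade A, x5 = kg of scrap grade C, x6 = kg of scrap grade B.
Minimize 0.67x1 + 1.94x2 + 1.88x3 + 0.69x4 + 0.48x5 + 0.53x6 with:
  5x1 + 820x2 + 680x3 + 7x4 + 9x5 + 8x6 ≥ 1072   (manganese)
  1x4 + 2x5 + 1x6 ≥ 2   (nickel)
  0.31x1 + 0.2x2 + 0.2x3 + 0.21x4 + 0.57x5 + 0.35x6 ≤ 1.33   (sulfur)
  x3 ≤ 3.7
  x5 ≤ 3.2
  x1, x2, x3, x4, x5, x6 ≥ 0.
At the optimum only ferromanganese, scrap grade C are positive (pig iron, silicomanganese, scrap grade A, scrap grade B = 0). Binding constraints: manganese and nickel.
Optimal quantities: ferromanganese = 1.296 kg, scrap grade C = 1 kg.
Objective = 1.94·1.296 + 0.48·1 = 2.9942.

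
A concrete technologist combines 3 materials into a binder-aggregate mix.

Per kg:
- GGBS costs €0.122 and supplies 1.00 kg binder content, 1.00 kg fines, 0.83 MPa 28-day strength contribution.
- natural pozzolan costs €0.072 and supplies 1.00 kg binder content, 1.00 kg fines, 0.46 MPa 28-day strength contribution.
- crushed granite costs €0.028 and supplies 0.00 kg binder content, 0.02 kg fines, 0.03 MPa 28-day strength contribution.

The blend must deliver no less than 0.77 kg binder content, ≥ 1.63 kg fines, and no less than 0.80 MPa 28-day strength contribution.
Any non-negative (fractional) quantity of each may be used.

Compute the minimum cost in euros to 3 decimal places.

€0.124

This is a linear program. Let x1 = kg of GGBS, x2 = kg of natural pozzolan, x3 = kg of crushed granite.
Minimise 0.122x1 + 0.072x2 + 0.028x3 s.t.:
  1x1 + 1x2 ≥ 0.77   (binder content)
  1x1 + 1x2 + 0.02x3 ≥ 1.63   (fines)
  0.83x1 + 0.46x2 + 0.03x3 ≥ 0.8   (28-day strength contribution)
  x1, x2, x3 ≥ 0.
The minimum-cost mix takes nothing from crushed granite — only GGBS, natural pozzolan. The fines and 28-day strength contribution requirements are met with equality.
That vertex is x1 = 0.1357, x2 = 1.494.
Total cost: 0.122·0.1357 + 0.072·1.494 = 0.12412.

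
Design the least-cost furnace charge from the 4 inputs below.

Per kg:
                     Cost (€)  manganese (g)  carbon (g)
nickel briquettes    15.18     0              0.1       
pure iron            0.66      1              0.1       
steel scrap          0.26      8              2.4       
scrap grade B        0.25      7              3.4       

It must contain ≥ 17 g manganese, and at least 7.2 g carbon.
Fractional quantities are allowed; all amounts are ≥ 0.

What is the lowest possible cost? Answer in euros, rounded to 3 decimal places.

This is a linear program. Let x1 = kg of nickel briquettes, x2 = kg of pure iron, x3 = kg of steel scrap, x4 = kg of scrap grade B.
min 15.18x1 + 0.66x2 + 0.26x3 + 0.25x4 with:
  1x2 + 8x3 + 7x4 ≥ 17   (manganese)
  0.1x1 + 0.1x2 + 2.4x3 + 3.4x4 ≥ 7.2   (carbon)
  x1, x2, x3, x4 ≥ 0.
The optimal basis is {steel scrap, scrap grade B}; nickel briquettes, pure iron drop out. There the manganese and carbon constraints are tight.
So steel scrap = 0.7115 kg, scrap grade B = 1.615 kg.
Objective = 0.26·0.7115 + 0.25·1.615 = 0.58874.

€0.589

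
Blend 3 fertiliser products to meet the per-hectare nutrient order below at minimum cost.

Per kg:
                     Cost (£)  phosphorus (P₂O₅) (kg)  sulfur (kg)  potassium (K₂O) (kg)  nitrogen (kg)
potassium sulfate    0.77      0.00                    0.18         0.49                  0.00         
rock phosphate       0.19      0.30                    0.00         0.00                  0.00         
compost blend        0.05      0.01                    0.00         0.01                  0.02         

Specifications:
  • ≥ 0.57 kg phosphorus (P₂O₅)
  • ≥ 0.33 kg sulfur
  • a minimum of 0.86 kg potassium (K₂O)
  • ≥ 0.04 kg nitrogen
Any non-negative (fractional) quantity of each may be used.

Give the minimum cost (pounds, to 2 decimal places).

Let x1 = kg of potassium sulfate, x2 = kg of rock phosphate, x3 = kg of compost blend.
Minimize 0.77x1 + 0.19x2 + 0.05x3 with:
  0.3x2 + 0.01x3 ≥ 0.57   (phosphorus (P₂O₅))
  0.18x1 ≥ 0.33   (sulfur)
  0.49x1 + 0.01x3 ≥ 0.86   (potassium (K₂O))
  0.02x3 ≥ 0.04   (nitrogen)
  x1, x2, x3 ≥ 0.
All 3 inputs are positive at the optimum. The phosphorus (P₂O₅), sulfur, nitrogen requirements are met with equality.
So potassium sulfate = 1.833 kg, rock phosphate = 1.833 kg, compost blend = 2 kg.
Objective = 0.77·1.833 + 0.19·1.833 + 0.05·2 = 1.8597.

£1.86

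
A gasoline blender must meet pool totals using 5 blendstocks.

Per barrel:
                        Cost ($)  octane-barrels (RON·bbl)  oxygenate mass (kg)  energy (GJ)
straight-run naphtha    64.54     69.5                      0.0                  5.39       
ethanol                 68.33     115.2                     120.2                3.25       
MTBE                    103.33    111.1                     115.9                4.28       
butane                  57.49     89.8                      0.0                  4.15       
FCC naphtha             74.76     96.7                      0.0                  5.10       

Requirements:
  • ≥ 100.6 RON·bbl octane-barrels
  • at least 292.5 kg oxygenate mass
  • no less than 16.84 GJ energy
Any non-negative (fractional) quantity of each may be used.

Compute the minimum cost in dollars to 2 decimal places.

Let x1 = barrels of straight-run naphtha, x2 = barrels of ethanol, x3 = barrels of MTBE, x4 = barrels of butane, x5 = barrels of FCC naphtha.
Minimize 64.54x1 + 68.33x2 + 103.33x3 + 57.49x4 + 74.76x5 with:
  69.5x1 + 115.2x2 + 111.1x3 + 89.8x4 + 96.7x5 ≥ 100.6   (octane-barrels)
  120.2x2 + 115.9x3 ≥ 292.5   (oxygenate mass)
  5.39x1 + 3.25x2 + 4.28x3 + 4.15x4 + 5.1x5 ≥ 16.84   (energy)
  x1, x2, x3, x4, x5 ≥ 0.
At the optimum only straight-run naphtha, ethanol are positive (MTBE, butane, FCC naphtha = 0). The oxygenate mass and energy requirements are met with equality.
Optimal quantities: straight-run naphtha = 1.657 barrels, ethanol = 2.4334 barrels.
Total cost: 64.54·1.657 + 68.33·2.4334 = 273.2170.

$273.22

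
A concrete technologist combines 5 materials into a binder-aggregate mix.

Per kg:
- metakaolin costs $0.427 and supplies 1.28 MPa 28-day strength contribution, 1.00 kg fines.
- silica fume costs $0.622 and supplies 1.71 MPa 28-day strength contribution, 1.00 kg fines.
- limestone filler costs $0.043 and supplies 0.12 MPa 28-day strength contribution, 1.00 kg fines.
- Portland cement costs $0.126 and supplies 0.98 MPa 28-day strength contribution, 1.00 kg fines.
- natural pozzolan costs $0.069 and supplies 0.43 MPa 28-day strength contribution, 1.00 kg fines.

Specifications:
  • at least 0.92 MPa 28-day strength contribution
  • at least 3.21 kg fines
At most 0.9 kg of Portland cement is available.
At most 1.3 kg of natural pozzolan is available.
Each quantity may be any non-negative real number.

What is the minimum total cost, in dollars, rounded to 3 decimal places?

$0.185

Set it up as a linear program. Let x1 = kg of metakaolin, x2 = kg of silica fume, x3 = kg of limestone filler, x4 = kg of Portland cement, x5 = kg of natural pozzolan.
Minimise 0.427x1 + 0.622x2 + 0.043x3 + 0.126x4 + 0.069x5 s.t.:
  1.28x1 + 1.71x2 + 0.12x3 + 0.98x4 + 0.43x5 ≥ 0.92   (28-day strength contribution)
  1x1 + 1x2 + 1x3 + 1x4 + 1x5 ≥ 3.21   (fines)
  x4 ≤ 0.9
  x5 ≤ 1.3
  x1, x2, x3, x4, x5 ≥ 0.
The minimum-cost mix takes nothing from metakaolin, silica fume — only limestone filler, Portland cement, natural pozzolan. The 28-day strength contribution, fines, the natural pozzolan cap requirements are met with equality.
Optimal quantities: limestone filler = 1.757 kg, Portland cement = 0.1533 kg, natural pozzolan = 1.3 kg.
Hence cost = 0.043·1.757 + 0.126·0.1533 + 0.069·1.3 = $0.18457.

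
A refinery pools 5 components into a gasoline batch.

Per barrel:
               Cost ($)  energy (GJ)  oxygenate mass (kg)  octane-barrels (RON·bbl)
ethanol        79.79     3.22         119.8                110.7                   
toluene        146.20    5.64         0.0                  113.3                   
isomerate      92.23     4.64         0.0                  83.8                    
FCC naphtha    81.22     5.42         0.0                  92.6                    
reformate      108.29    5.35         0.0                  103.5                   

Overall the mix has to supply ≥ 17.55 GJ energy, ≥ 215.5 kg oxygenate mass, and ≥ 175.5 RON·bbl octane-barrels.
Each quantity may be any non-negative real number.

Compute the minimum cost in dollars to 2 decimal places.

Let x1 = barrels of ethanol, x2 = barrels of toluene, x3 = barrels of isomerate, x4 = barrels of FCC naphtha, x5 = barrels of reformate.
min 79.79x1 + 146.2x2 + 92.23x3 + 81.22x4 + 108.29x5 s.t.:
  3.22x1 + 5.64x2 + 4.64x3 + 5.42x4 + 5.35x5 ≥ 17.55   (energy)
  119.8x1 ≥ 215.5   (oxygenate mass)
  110.7x1 + 113.3x2 + 83.8x3 + 92.6x4 + 103.5x5 ≥ 175.5   (octane-barrels)
  x1, x2, x3, x4, x5 ≥ 0.
The cheapest feasible vertex uses only ethanol, FCC naphtha; toluene, isomerate, reformate are not used. There the energy and oxygenate mass constraints are tight.
That vertex is x1 = 1.7988, x4 = 2.1693.
Total cost: 79.79·1.7988 + 81.22·2.1693 = 319.7168.

$319.72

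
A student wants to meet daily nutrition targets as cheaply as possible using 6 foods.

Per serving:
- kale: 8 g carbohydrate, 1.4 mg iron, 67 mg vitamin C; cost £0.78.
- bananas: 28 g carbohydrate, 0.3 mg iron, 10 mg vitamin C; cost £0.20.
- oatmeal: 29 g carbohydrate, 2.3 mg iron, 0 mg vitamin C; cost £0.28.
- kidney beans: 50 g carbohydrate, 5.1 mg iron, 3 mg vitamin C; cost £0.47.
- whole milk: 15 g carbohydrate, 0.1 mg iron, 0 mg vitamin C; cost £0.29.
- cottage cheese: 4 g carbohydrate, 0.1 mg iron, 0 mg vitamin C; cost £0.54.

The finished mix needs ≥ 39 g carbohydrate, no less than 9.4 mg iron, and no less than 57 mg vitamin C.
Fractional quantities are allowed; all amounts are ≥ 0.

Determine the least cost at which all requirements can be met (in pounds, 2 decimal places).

Treat it as an LP. Let x1 = servings of kale, x2 = servings of bananas, x3 = servings of oatmeal, x4 = servings of kidney beans, x5 = servings of whole milk, x6 = servings of cottage cheese.
min 0.78x1 + 0.2x2 + 0.28x3 + 0.47x4 + 0.29x5 + 0.54x6 s.t.:
  8x1 + 28x2 + 29x3 + 50x4 + 15x5 + 4x6 ≥ 39   (carbohydrate)
  1.4x1 + 0.3x2 + 2.3x3 + 5.1x4 + 0.1x5 + 0.1x6 ≥ 9.4   (iron)
  67x1 + 10x2 + 3x4 ≥ 57   (vitamin C)
  x1, x2, x3, x4, x5, x6 ≥ 0.
At the optimum only kale, kidney beans are positive (bananas, oatmeal, whole milk, cottage cheese = 0). The iron and vitamin C requirements are met with equality.
Optimal quantities: kale = 0.7778 servings, kidney beans = 1.63 servings.
Total cost: 0.78·0.7778 + 0.47·1.63 = 1.3728.

£1.37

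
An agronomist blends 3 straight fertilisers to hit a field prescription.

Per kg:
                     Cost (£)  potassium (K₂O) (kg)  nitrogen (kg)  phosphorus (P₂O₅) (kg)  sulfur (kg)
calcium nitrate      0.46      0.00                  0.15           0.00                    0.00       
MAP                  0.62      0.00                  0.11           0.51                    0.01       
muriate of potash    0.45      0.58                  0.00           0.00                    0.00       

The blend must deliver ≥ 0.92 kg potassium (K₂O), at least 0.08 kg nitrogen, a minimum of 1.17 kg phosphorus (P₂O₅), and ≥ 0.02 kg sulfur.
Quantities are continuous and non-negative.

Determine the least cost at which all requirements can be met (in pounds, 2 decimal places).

£2.14

Let x1 = kg of calcium nitrate, x2 = kg of MAP, x3 = kg of muriate of potash.
Minimize 0.46x1 + 0.62x2 + 0.45x3 with:
  0.58x3 ≥ 0.92   (potassium (K₂O))
  0.15x1 + 0.11x2 ≥ 0.08   (nitrogen)
  0.51x2 ≥ 1.17   (phosphorus (P₂O₅))
  0.01x2 ≥ 0.02   (sulfur)
  x1, x2, x3 ≥ 0.
The optimal basis is {MAP, muriate of potash}; calcium nitrate drops out. Binding constraints: potassium (K₂O) and phosphorus (P₂O₅).
So MAP = 2.294 kg, muriate of potash = 1.586 kg.
Cost = 0.62·2.294 + 0.45·1.586 = 2.1360.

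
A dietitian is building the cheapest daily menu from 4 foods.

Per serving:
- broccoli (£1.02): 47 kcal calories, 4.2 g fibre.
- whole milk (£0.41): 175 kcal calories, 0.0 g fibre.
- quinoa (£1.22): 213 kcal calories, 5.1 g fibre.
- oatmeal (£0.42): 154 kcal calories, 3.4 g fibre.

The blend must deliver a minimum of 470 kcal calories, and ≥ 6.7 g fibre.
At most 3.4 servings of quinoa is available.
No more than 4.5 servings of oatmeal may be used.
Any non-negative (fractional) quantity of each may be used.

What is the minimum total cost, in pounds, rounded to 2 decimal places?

£1.22

This is a linear program. Let x1 = servings of broccoli, x2 = servings of whole milk, x3 = servings of quinoa, x4 = servings of oatmeal.
Minimize 1.02x1 + 0.41x2 + 1.22x3 + 0.42x4 with:
  47x1 + 175x2 + 213x3 + 154x4 ≥ 470   (calories)
  4.2x1 + 5.1x3 + 3.4x4 ≥ 6.7   (fibre)
  x3 ≤ 3.4
  x4 ≤ 4.5
  x1, x2, x3, x4 ≥ 0.
At the optimum only whole milk, oatmeal are positive (broccoli, quinoa = 0). The calories and fibre requirements are met with equality.
Optimal quantities: whole milk = 0.9516 servings, oatmeal = 1.971 servings.
Total cost: 0.41·0.9516 + 0.42·1.971 = 1.2180.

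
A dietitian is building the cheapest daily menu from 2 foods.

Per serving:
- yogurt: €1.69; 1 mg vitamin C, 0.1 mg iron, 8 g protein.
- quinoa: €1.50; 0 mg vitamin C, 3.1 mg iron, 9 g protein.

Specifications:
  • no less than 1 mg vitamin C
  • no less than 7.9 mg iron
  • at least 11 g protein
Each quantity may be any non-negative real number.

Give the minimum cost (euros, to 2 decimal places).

€5.46

Set it up as a linear program. Let x1 = servings of yogurt, x2 = servings of quinoa.
Minimise 1.69x1 + 1.5x2 subject to:
  1x1 ≥ 1   (vitamin C)
  0.1x1 + 3.1x2 ≥ 7.9   (iron)
  8x1 + 9x2 ≥ 11   (protein)
  x1, x2 ≥ 0.
Both inputs are positive at the optimum. The vitamin C and iron requirements are met with equality.
Solving gives x1 = 1, x2 = 2.516.
Cost = 1.69·1 + 1.5·2.516 = 5.4640.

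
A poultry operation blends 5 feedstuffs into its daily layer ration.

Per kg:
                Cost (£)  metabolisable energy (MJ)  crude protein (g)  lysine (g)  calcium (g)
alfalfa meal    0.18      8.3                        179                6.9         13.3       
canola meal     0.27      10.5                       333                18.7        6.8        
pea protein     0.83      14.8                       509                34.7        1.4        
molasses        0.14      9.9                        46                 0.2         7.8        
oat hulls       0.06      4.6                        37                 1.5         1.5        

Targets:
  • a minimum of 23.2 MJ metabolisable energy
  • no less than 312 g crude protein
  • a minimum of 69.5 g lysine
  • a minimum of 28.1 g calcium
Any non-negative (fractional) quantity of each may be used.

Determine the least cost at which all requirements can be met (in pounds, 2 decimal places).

£1.02

Let x1 = kg of alfalfa meal, x2 = kg of canola meal, x3 = kg of pea protein, x4 = kg of molasses, x5 = kg of oat hulls.
Minimise 0.18x1 + 0.27x2 + 0.83x3 + 0.14x4 + 0.06x5 s.t.:
  8.3x1 + 10.5x2 + 14.8x3 + 9.9x4 + 4.6x5 ≥ 23.2   (metabolisable energy)
  179x1 + 333x2 + 509x3 + 46x4 + 37x5 ≥ 312   (crude protein)
  6.9x1 + 18.7x2 + 34.7x3 + 0.2x4 + 1.5x5 ≥ 69.5   (lysine)
  13.3x1 + 6.8x2 + 1.4x3 + 7.8x4 + 1.5x5 ≥ 28.1   (calcium)
  x1, x2, x3, x4, x5 ≥ 0.
At the optimum only alfalfa meal, canola meal are positive (pea protein, molasses, oat hulls = 0). The lysine and calcium requirements are met with equality.
Optimal quantities: alfalfa meal = 0.262 kg, canola meal = 3.62 kg.
Total cost: 0.18·0.262 + 0.27·3.62 = 1.0246.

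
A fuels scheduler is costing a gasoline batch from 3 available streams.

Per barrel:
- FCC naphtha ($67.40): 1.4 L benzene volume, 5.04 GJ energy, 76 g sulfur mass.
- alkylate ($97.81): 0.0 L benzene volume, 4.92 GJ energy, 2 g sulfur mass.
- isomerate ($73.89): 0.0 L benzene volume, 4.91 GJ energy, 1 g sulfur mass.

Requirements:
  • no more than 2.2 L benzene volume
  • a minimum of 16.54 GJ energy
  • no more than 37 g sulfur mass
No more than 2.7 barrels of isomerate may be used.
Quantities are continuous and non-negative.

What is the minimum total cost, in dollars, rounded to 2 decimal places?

Let x1 = barrels of FCC naphtha, x2 = barrels of alkylate, x3 = barrels of isomerate.
min 67.4x1 + 97.81x2 + 73.89x3 subject to:
  1.4x1 ≤ 2.2   (benzene volume)
  5.04x1 + 4.92x2 + 4.91x3 ≥ 16.54   (energy)
  76x1 + 2x2 + 1x3 ≤ 37   (sulfur mass)
  x3 ≤ 2.7
  x1, x2, x3 ≥ 0.
The optimal mix uses every input. The energy, sulfur mass, the isomerate cap requirements are met with equality.
Solving gives x1 = 0.4458, x2 = 0.2106, x3 = 2.7.
Cost = 67.4·0.4458 + 97.81·0.2106 + 73.89·2.7 = 250.1487.

$250.15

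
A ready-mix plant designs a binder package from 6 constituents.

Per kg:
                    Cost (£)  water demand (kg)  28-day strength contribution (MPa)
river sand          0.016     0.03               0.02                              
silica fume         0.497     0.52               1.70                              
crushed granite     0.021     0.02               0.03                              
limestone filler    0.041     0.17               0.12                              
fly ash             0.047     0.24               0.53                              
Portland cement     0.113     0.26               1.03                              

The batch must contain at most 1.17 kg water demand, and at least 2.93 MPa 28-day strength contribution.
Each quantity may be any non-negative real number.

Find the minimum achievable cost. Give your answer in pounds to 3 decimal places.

This is a linear program. Let x1 = kg of river sand, x2 = kg of silica fume, x3 = kg of crushed granite, x4 = kg of limestone filler, x5 = kg of fly ash, x6 = kg of Portland cement.
min 0.016x1 + 0.497x2 + 0.021x3 + 0.041x4 + 0.047x5 + 0.113x6 with:
  0.03x1 + 0.52x2 + 0.02x3 + 0.17x4 + 0.24x5 + 0.26x6 ≤ 1.17   (water demand)
  0.02x1 + 1.7x2 + 0.03x3 + 0.12x4 + 0.53x5 + 1.03x6 ≥ 2.93   (28-day strength contribution)
  x1, x2, x3, x4, x5, x6 ≥ 0.
At the optimum only fly ash, Portland cement are positive (river sand, silica fume, crushed granite, limestone filler = 0). Binding constraints: water demand and 28-day strength contribution.
Solving gives x5 = 4.052, x6 = 0.7596.
Objective = 0.047·4.052 + 0.113·0.7596 = 0.27628.

£0.276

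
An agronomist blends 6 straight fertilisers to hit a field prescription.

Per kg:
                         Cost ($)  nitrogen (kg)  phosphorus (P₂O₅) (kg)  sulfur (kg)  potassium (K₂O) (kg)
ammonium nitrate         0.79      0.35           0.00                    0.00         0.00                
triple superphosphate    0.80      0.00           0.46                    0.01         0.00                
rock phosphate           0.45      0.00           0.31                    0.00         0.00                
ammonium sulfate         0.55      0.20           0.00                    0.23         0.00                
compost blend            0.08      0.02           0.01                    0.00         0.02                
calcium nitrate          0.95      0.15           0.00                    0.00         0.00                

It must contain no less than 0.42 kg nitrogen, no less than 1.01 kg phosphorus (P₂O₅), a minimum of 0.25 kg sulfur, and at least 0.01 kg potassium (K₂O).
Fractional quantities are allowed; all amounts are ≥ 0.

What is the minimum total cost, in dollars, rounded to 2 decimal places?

Treat it as an LP. Let x1 = kg of ammonium nitrate, x2 = kg of triple superphosphate, x3 = kg of rock phosphate, x4 = kg of ammonium sulfate, x5 = kg of compost blend, x6 = kg of calcium nitrate.
Minimize 0.79x1 + 0.8x2 + 0.45x3 + 0.55x4 + 0.08x5 + 0.95x6 subject to:
  0.35x1 + 0.2x4 + 0.02x5 + 0.15x6 ≥ 0.42   (nitrogen)
  0.46x2 + 0.31x3 + 0.01x5 ≥ 1.01   (phosphorus (P₂O₅))
  0.01x2 + 0.23x4 ≥ 0.25   (sulfur)
  0.02x5 ≥ 0.01   (potassium (K₂O))
  x1, x2, x3, x4, x5, x6 ≥ 0.
The optimal basis is {ammonium nitrate, rock phosphate, ammonium sulfate, compost blend}; triple superphosphate, calcium nitrate drop out. Binding constraints: nitrogen, phosphorus (P₂O₅), sulfur, potassium (K₂O).
So ammonium nitrate = 0.5503 kg, rock phosphate = 3.242 kg, ammonium sulfate = 1.087 kg, compost blend = 0.5 kg.
Objective = 0.79·0.5503 + 0.45·3.242 + 0.55·1.087 + 0.08·0.5 = 2.5315.

$2.53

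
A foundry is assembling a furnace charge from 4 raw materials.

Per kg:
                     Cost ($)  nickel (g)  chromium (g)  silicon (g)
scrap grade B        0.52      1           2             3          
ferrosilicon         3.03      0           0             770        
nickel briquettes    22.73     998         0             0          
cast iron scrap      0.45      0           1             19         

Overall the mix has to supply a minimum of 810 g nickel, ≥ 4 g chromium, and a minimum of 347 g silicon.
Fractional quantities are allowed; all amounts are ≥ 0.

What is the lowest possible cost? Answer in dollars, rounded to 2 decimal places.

$20.78

This is a linear program. Let x1 = kg of scrap grade B, x2 = kg of ferrosilicon, x3 = kg of nickel briquettes, x4 = kg of cast iron scrap.
Minimize 0.52x1 + 3.03x2 + 22.73x3 + 0.45x4 with:
  1x1 + 998x3 ≥ 810   (nickel)
  2x1 + 1x4 ≥ 4   (chromium)
  3x1 + 770x2 + 19x4 ≥ 347   (silicon)
  x1, x2, x3, x4 ≥ 0.
The cheapest feasible vertex uses only scrap grade B, ferrosilicon, nickel briquettes; cast iron scrap is not used. There the nickel, chromium, silicon constraints are tight.
That vertex is x1 = 2, x2 = 0.4429, x3 = 0.8096.
Hence cost = 0.52·2 + 3.03·0.4429 + 22.73·0.8096 = $20.7842.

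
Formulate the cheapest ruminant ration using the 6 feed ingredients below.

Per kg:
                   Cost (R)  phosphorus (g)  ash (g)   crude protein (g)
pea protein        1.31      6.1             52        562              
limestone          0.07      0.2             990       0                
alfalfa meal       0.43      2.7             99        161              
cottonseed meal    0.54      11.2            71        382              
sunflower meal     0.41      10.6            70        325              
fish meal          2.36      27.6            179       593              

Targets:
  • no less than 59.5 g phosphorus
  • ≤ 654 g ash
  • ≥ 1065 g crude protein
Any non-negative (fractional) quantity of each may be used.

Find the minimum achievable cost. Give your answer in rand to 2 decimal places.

Set it up as a linear program. Let x1 = kg of pea protein, x2 = kg of limestone, x3 = kg of alfalfa meal, x4 = kg of cottonseed meal, x5 = kg of sunflower meal, x6 = kg of fish meal.
Minimise 1.31x1 + 0.07x2 + 0.43x3 + 0.54x4 + 0.41x5 + 2.36x6 subject to:
  6.1x1 + 0.2x2 + 2.7x3 + 11.2x4 + 10.6x5 + 27.6x6 ≥ 59.5   (phosphorus)
  52x1 + 990x2 + 99x3 + 71x4 + 70x5 + 179x6 ≤ 654   (ash)
  562x1 + 161x3 + 382x4 + 325x5 + 593x6 ≥ 1065   (crude protein)
  x1, x2, x3, x4, x5, x6 ≥ 0.
At the optimum only sunflower meal is positive (pea protein, limestone, alfalfa meal, cottonseed meal, fish meal = 0). The phosphorus requirement is met with equality.
So sunflower meal = 5.613 kg.
Cost = 0.41·5.613 = 2.3013.

R2.30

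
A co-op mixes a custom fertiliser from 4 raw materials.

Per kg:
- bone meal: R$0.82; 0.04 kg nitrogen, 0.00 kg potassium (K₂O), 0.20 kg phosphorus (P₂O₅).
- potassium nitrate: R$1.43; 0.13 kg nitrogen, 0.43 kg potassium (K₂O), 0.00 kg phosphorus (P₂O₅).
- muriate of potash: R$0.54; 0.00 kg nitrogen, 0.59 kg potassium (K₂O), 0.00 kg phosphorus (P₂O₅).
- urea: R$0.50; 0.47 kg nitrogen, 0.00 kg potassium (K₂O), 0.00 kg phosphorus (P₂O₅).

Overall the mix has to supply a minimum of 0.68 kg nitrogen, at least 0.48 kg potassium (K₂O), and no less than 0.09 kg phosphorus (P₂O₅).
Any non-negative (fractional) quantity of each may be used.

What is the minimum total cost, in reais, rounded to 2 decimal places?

Set it up as a linear program. Let x1 = kg of bone meal, x2 = kg of potassium nitrate, x3 = kg of muriate of potash, x4 = kg of urea.
Minimise 0.82x1 + 1.43x2 + 0.54x3 + 0.5x4 with:
  0.04x1 + 0.13x2 + 0.47x4 ≥ 0.68   (nitrogen)
  0.43x2 + 0.59x3 ≥ 0.48   (potassium (K₂O))
  0.2x1 ≥ 0.09   (phosphorus (P₂O₅))
  x1, x2, x3, x4 ≥ 0.
At the optimum only bone meal, muriate of potash, urea are positive (potassium nitrate = 0). Binding constraints: nitrogen, potassium (K₂O), phosphorus (P₂O₅).
So bone meal = 0.45 kg, muriate of potash = 0.8136 kg, urea = 1.409 kg.
Objective = 0.82·0.45 + 0.54·0.8136 + 0.5·1.409 = 1.5128.

R$1.51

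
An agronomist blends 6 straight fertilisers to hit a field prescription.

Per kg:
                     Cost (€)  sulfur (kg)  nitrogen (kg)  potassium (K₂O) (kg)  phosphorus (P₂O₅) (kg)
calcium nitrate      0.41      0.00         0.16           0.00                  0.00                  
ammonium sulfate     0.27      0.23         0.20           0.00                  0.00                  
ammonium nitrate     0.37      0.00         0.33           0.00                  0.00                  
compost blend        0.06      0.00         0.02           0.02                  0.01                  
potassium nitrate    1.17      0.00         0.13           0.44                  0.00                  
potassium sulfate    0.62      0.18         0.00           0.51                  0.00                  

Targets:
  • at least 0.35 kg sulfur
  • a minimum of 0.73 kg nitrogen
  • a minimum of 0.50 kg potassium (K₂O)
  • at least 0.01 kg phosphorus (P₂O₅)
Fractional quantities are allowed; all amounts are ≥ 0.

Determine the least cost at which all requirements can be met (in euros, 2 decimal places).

€1.48

Let x1 = kg of calcium nitrate, x2 = kg of ammonium sulfate, x3 = kg of ammonium nitrate, x4 = kg of compost blend, x5 = kg of potassium nitrate, x6 = kg of potassium sulfate.
Minimize 0.41x1 + 0.27x2 + 0.37x3 + 0.06x4 + 1.17x5 + 0.62x6 s.t.:
  0.23x2 + 0.18x6 ≥ 0.35   (sulfur)
  0.16x1 + 0.2x2 + 0.33x3 + 0.02x4 + 0.13x5 ≥ 0.73   (nitrogen)
  0.02x4 + 0.44x5 + 0.51x6 ≥ 0.5   (potassium (K₂O))
  0.01x4 ≥ 0.01   (phosphorus (P₂O₅))
  x1, x2, x3, x4, x5, x6 ≥ 0.
At the optimum only ammonium sulfate, ammonium nitrate, compost blend, potassium sulfate are positive (calcium nitrate, potassium nitrate = 0). There the sulfur, nitrogen, potassium (K₂O), phosphorus (P₂O₅) constraints are tight.
Solving gives x2 = 0.7852, x3 = 1.676, x4 = 1, x6 = 0.9412.
Total cost: 0.27·0.7852 + 0.37·1.676 + 0.06·1 + 0.62·0.9412 = 1.4757.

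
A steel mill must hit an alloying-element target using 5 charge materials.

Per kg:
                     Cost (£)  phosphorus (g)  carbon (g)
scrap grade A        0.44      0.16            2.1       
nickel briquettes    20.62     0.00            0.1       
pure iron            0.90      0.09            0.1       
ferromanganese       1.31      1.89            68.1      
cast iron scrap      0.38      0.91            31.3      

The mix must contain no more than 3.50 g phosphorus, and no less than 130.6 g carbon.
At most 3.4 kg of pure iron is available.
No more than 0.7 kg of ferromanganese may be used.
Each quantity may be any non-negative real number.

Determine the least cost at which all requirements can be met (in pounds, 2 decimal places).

£1661.89

Treat it as an LP. Let x1 = kg of scrap grade A, x2 = kg of nickel briquettes, x3 = kg of pure iron, x4 = kg of ferromanganese, x5 = kg of cast iron scrap.
Minimize 0.44x1 + 20.62x2 + 0.9x3 + 1.31x4 + 0.38x5 subject to:
  0.16x1 + 0.09x3 + 1.89x4 + 0.91x5 ≤ 3.5   (phosphorus)
  2.1x1 + 0.1x2 + 0.1x3 + 68.1x4 + 31.3x5 ≥ 130.6   (carbon)
  x3 ≤ 3.4
  x4 ≤ 0.7
  x1, x2, x3, x4, x5 ≥ 0.
The minimum-cost mix takes nothing from scrap grade A, pure iron — only nickel briquettes, ferromanganese, cast iron scrap. The phosphorus, carbon, the ferromanganese cap requirements are met with equality.
That vertex is x2 = 80.5077, x4 = 0.7, x5 = 2.39231.
Hence cost = 20.62·80.5077 + 1.31·0.7 + 0.38·2.39231 = £1661.8949.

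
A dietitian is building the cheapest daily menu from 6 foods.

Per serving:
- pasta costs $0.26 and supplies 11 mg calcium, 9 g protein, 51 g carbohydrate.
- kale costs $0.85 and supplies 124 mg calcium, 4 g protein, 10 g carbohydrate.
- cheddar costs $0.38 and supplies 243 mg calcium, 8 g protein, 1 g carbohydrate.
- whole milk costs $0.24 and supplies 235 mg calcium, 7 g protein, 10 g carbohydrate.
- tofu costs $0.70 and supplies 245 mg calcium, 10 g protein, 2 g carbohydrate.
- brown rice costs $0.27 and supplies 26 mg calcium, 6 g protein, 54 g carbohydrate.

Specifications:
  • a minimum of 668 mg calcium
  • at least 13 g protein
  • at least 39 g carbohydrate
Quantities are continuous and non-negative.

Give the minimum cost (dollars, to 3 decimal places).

Let x1 = servings of pasta, x2 = servings of kale, x3 = servings of cheddar, x4 = servings of whole milk, x5 = servings of tofu, x6 = servings of brown rice.
Minimize 0.26x1 + 0.85x2 + 0.38x3 + 0.24x4 + 0.7x5 + 0.27x6 with:
  11x1 + 124x2 + 243x3 + 235x4 + 245x5 + 26x6 ≥ 668   (calcium)
  9x1 + 4x2 + 8x3 + 7x4 + 10x5 + 6x6 ≥ 13   (protein)
  51x1 + 10x2 + 1x3 + 10x4 + 2x5 + 54x6 ≥ 39   (carbohydrate)
  x1, x2, x3, x4, x5, x6 ≥ 0.
The optimal basis is {whole milk, brown rice}; pasta, kale, cheddar, tofu drop out. There the calcium and carbohydrate constraints are tight.
So whole milk = 2.82 servings, brown rice = 0.1999 servings.
Hence cost = 0.24·2.82 + 0.27·0.1999 = $0.73077.

$0.731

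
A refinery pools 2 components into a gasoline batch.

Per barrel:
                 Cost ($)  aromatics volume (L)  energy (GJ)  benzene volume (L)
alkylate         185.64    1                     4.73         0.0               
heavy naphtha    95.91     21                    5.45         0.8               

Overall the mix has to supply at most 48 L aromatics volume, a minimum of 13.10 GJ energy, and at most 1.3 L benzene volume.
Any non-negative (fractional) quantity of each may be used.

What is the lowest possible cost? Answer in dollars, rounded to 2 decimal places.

This is a linear program. Let x1 = barrels of alkylate, x2 = barrels of heavy naphtha.
Minimize 185.64x1 + 95.91x2 with:
  1x1 + 21x2 ≤ 48   (aromatics volume)
  4.73x1 + 5.45x2 ≥ 13.1   (energy)
  0.8x2 ≤ 1.3   (benzene volume)
  x1, x2 ≥ 0.
Both inputs are positive at the optimum. There the energy and benzene volume constraints are tight.
So alkylate = 0.8972 barrels, heavy naphtha = 1.625 barrels.
Cost = 185.64·0.8972 + 95.91·1.625 = 322.4100.

$322.41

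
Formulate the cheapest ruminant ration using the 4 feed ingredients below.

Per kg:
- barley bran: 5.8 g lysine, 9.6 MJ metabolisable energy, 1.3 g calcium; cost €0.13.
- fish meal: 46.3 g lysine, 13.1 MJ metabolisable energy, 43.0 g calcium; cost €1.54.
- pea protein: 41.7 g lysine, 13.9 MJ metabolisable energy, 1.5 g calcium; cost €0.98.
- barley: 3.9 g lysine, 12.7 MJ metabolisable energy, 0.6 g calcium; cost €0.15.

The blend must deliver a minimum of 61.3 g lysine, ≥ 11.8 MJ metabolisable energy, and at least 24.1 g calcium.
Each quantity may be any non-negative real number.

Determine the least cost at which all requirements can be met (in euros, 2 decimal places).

This is a linear program. Let x1 = kg of barley bran, x2 = kg of fish meal, x3 = kg of pea protein, x4 = kg of barley.
Minimise 0.13x1 + 1.54x2 + 0.98x3 + 0.15x4 with:
  5.8x1 + 46.3x2 + 41.7x3 + 3.9x4 ≥ 61.3   (lysine)
  9.6x1 + 13.1x2 + 13.9x3 + 12.7x4 ≥ 11.8   (metabolisable energy)
  1.3x1 + 43x2 + 1.5x3 + 0.6x4 ≥ 24.1   (calcium)
  x1, x2, x3, x4 ≥ 0.
The minimum-cost mix takes nothing from pea protein, barley — only barley bran, fish meal. There the lysine and calcium constraints are tight.
Optimal quantities: barley bran = 8.034 kg, fish meal = 0.3176 kg.
Objective = 0.13·8.034 + 1.54·0.3176 = 1.5335.

€1.53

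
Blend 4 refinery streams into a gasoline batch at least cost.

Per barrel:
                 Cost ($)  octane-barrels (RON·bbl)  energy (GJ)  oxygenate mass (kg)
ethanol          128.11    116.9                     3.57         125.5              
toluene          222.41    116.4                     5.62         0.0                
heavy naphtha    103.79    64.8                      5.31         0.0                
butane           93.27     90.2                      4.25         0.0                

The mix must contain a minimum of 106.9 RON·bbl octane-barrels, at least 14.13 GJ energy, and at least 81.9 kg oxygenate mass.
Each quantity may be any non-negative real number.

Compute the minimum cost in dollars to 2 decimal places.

Set it up as a linear program. Let x1 = barrels of ethanol, x2 = barrels of toluene, x3 = barrels of heavy naphtha, x4 = barrels of butane.
min 128.11x1 + 222.41x2 + 103.79x3 + 93.27x4 subject to:
  116.9x1 + 116.4x2 + 64.8x3 + 90.2x4 ≥ 106.9   (octane-barrels)
  3.57x1 + 5.62x2 + 5.31x3 + 4.25x4 ≥ 14.13   (energy)
  125.5x1 ≥ 81.9   (oxygenate mass)
  x1, x2, x3, x4 ≥ 0.
The minimum-cost mix takes nothing from toluene, butane — only ethanol, heavy naphtha. There the energy and oxygenate mass constraints are tight.
So ethanol = 0.65259 barrels, heavy naphtha = 2.22227 barrels.
Total cost: 128.11·0.65259 + 103.79·2.22227 = 314.2527.

$314.25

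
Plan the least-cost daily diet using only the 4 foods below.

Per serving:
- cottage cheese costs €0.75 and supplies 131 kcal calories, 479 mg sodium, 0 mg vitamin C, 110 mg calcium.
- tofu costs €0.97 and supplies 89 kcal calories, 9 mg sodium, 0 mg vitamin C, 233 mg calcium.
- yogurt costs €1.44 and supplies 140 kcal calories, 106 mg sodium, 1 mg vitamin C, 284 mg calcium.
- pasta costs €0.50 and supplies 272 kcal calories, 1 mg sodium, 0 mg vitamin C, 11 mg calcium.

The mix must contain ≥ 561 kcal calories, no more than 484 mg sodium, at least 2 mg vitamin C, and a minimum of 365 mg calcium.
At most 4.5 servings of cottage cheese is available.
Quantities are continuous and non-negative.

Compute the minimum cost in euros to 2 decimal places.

This is a linear program. Let x1 = servings of cottage cheese, x2 = servings of tofu, x3 = servings of yogurt, x4 = servings of pasta.
min 0.75x1 + 0.97x2 + 1.44x3 + 0.5x4 subject to:
  131x1 + 89x2 + 140x3 + 272x4 ≥ 561   (calories)
  479x1 + 9x2 + 106x3 + 1x4 ≤ 484   (sodium)
  1x3 ≥ 2   (vitamin C)
  110x1 + 233x2 + 284x3 + 11x4 ≥ 365   (calcium)
  x1 ≤ 4.5
  x1, x2, x3, x4 ≥ 0.
At the optimum only yogurt, pasta are positive (cottage cheese, tofu = 0). The calories and vitamin C requirements are met with equality.
That vertex is x3 = 2, x4 = 1.033.
Hence cost = 1.44·2 + 0.5·1.033 = €3.3965.

€3.40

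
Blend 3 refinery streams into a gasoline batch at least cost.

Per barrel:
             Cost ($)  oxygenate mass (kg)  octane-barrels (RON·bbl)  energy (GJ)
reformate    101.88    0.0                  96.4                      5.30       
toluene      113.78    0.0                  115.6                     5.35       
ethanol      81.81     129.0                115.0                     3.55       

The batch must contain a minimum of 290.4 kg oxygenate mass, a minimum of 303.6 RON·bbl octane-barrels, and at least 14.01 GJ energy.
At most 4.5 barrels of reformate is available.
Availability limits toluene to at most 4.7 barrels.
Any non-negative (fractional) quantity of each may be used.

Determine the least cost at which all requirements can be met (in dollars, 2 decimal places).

This is a linear program. Let x1 = barrels of reformate, x2 = barrels of toluene, x3 = barrels of ethanol.
Minimize 101.88x1 + 113.78x2 + 81.81x3 with:
  129x3 ≥ 290.4   (oxygenate mass)
  96.4x1 + 115.6x2 + 115x3 ≥ 303.6   (octane-barrels)
  5.3x1 + 5.35x2 + 3.55x3 ≥ 14.01   (energy)
  x1 ≤ 4.5
  x2 ≤ 4.7
  x1, x2, x3 ≥ 0.
At the optimum only reformate, ethanol are positive (toluene = 0). There the oxygenate mass and energy constraints are tight.
Solving gives x1 = 1.1355, x3 = 2.2512.
Hence cost = 101.88·1.1355 + 81.81·2.2512 = $299.8554.

$299.86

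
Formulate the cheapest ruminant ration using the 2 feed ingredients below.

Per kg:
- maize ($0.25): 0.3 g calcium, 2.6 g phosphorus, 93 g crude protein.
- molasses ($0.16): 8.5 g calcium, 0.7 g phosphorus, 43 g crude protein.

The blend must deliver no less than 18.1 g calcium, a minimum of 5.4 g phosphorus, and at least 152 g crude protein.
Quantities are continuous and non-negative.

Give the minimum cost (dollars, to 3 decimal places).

Treat it as an LP. Let x1 = kg of maize, x2 = kg of molasses.
min 0.25x1 + 0.16x2 with:
  0.3x1 + 8.5x2 ≥ 18.1   (calcium)
  2.6x1 + 0.7x2 ≥ 5.4   (phosphorus)
  93x1 + 43x2 ≥ 152   (crude protein)
  x1, x2 ≥ 0.
Both inputs are positive at the optimum. Binding constraints: calcium and phosphorus.
So maize = 1.518 kg, molasses = 2.076 kg.
Hence cost = 0.25·1.518 + 0.16·2.076 = $0.71166.

$0.712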